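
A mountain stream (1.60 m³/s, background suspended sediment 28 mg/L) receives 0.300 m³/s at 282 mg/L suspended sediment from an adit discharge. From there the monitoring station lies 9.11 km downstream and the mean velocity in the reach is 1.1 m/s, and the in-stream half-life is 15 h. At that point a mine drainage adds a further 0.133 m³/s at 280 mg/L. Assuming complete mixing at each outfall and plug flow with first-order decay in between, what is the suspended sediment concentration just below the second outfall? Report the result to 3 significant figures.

75.5 mg/L

Conservation of mass: C = (1.600·28.00 + 0.3000·282.0) / 1.900 = 129.4/1.900 = 68.11 mg/L; combined flow 1.900 m³/s.
Travel time t = 9.11·1000 / 1.1 = 8282 s = 2.301 h.
Half-life 15 h → k = ln 2 / 15 = 0.04621 h⁻¹ = 1.109 d⁻¹.
After decay, C = 68.11 × e^(−kt) = 68.11 × 0.8991 = 61.24 mg/L.
At the second outfall, C = (1.900·61.24 + 0.1330·280.0) / (1.900 + 0.1330) = 75.55 mg/L.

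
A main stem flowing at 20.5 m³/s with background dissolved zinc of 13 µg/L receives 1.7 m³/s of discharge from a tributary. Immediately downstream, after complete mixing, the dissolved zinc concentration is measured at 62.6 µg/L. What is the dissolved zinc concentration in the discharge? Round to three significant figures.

Mass balance: 20.50·13.00 + 1.700·Cₑ = 22.20·62.60
→ Cₑ = (22.20·62.60 − 20.50·13.00) / 1.700 = 660.7 µg/L.

661 µg/L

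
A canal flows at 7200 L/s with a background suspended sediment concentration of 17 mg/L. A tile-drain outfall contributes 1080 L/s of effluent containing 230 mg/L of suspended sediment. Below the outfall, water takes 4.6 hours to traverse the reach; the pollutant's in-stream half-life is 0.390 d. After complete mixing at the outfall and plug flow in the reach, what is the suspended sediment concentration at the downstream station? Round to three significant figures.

Flow-weighted average: C = (7200·17.00 + 1080·230.0) / 8280 = 370800/8280 = 44.78 mg/L.
Half-life 0.390 d → k = ln 2 / 0.390 = 1.777 d⁻¹.
First-order decay: C = 44.78·exp(−k·t) = 44.78·0.7113 = 31.85 mg/L.

31.9 mg/L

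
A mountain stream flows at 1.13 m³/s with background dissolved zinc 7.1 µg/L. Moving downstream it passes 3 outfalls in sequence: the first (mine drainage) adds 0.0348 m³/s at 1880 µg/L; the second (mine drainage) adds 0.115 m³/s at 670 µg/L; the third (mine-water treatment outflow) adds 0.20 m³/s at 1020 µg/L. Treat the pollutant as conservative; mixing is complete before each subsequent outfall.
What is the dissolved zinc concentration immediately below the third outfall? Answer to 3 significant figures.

240 µg/L

Below outfall 1: Q → 1.165 m³/s, C = (1.130·7.100 + 0.03480·1880)/1.165 = 63.06 µg/L.
Below outfall 2: Q → 1.280 m³/s, C = (1.165·63.06 + 0.1150·670.0)/1.280 = 117.6 µg/L.
Below outfall 3: Q → 1.480 m³/s, C = (1.280·117.6 + 0.2000·1020)/1.480 = 239.6 µg/L.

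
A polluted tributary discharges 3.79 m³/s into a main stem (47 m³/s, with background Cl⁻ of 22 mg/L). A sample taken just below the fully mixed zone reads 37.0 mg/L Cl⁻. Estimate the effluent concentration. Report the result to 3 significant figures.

223 mg/L

Mass balance: 47.00·22.00 + 3.790·Cₑ = 50.79·37.00
→ Cₑ = (50.79·37.00 − 47.00·22.00) / 3.790 = 223.0 mg/L.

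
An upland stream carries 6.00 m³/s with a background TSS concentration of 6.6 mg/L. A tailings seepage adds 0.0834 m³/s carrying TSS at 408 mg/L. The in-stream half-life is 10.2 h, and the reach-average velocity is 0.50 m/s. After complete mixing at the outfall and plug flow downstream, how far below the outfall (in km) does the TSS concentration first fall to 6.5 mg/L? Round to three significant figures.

16.5 km

Mixed concentration C = ΣQC/ΣQ = (6.000·6.600 + 0.08340·408.0) / 6.083 = 73.63/6.083 = 12.10 mg/L.
Half-life 10.2 h → k = ln 2 / 10.2 = 0.06796 h⁻¹ = 1.631 d⁻¹.
Set 12.10·exp(−k·t) = 6.5 → t = ln(12.10/6.5)/k = 32930 s = 9.148 h.
Distance = v·t = 0.50·32930 = 16470 m = 16.47 km.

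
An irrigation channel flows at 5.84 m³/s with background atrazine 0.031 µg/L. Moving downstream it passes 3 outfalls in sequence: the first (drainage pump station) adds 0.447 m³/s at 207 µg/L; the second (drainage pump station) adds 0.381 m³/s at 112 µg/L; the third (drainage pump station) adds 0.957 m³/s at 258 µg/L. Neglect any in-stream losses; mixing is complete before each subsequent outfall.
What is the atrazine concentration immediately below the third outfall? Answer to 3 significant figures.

Below outfall 1: Q → 6.287 m³/s, C = (5.840·0.03100 + 0.4470·207.0)/6.287 = 14.75 µg/L.
Below outfall 2: Q → 6.668 m³/s, C = (6.287·14.75 + 0.3810·112.0)/6.668 = 20.30 µg/L.
Below outfall 3: Q → 7.625 m³/s, C = (6.668·20.30 + 0.9570·258.0)/7.625 = 50.14 µg/L.

50.1 µg/L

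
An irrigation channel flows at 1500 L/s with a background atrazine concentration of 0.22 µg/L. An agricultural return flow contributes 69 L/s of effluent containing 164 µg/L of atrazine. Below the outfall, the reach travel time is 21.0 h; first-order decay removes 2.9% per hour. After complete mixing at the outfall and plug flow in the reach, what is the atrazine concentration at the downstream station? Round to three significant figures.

4.00 µg/L

Mixed concentration C = ΣQC/ΣQ = (1500·0.2200 + 69.00·164.0) / 1569 = 11650/1569 = 7.423 µg/L.
2.9%/h lost → k = −ln(1 − 0.029) = 0.02943 h⁻¹.
First-order decay: C = 7.423·exp(−k·t) = 7.423·0.5390 = 4.001 µg/L.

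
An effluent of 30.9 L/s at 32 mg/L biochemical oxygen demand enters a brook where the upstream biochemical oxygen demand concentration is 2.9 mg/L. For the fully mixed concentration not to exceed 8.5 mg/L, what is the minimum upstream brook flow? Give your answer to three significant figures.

130 L/s

Set C_mix = 8.5: (Q·2.900 + 30.90·32.00) / (Q + 30.90) = 8.5
→ Q = 30.90·(32.00 − 8.5)/(8.5 − 2.900) = 129.7 L/s.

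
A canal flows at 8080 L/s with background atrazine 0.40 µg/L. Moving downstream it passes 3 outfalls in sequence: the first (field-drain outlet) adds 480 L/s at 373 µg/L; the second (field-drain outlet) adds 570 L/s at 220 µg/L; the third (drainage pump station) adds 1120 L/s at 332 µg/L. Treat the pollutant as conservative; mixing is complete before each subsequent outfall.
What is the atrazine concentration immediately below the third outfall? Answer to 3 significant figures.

After outfall 1: Q = 8080 + 480.0 = 8560 L/s; C = (8080·0.4000 + 480.0·373.0)/8560 = 21.29 µg/L.
After outfall 2: Q = 8560 + 570.0 = 9130 L/s; C = (8560·21.29 + 570.0·220.0)/9130 = 33.70 µg/L.
After outfall 3: Q = 9130 + 1120 = 10250 L/s; C = (9130·33.70 + 1120·332.0)/10250 = 66.29 µg/L.

66.3 µg/L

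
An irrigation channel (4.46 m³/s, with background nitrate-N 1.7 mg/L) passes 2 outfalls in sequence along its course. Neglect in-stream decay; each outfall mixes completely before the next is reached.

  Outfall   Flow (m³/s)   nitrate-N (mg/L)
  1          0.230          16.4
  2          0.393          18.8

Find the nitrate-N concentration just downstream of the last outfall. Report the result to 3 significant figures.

After outfall 1: Q = 4.460 + 0.2300 = 4.690 m³/s; C = (4.460·1.700 + 0.2300·16.40)/4.690 = 2.421 mg/L.
After outfall 2: Q = 4.690 + 0.3930 = 5.083 m³/s; C = (4.690·2.421 + 0.3930·18.80)/5.083 = 3.687 mg/L.

3.69 mg/L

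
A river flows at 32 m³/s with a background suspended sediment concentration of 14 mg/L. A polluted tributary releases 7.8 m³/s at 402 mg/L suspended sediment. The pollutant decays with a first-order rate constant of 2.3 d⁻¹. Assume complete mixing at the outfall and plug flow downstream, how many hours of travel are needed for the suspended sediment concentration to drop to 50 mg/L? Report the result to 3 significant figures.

Mass balance: C = (32.00·14.00 + 7.800·402.0) / 39.80 = 3584/39.80 = 90.04 mg/L.
90.04·exp(−k·t) = 50 → t = ln(90.04/50)/k = 22100 s = 6.138 h.

6.14 h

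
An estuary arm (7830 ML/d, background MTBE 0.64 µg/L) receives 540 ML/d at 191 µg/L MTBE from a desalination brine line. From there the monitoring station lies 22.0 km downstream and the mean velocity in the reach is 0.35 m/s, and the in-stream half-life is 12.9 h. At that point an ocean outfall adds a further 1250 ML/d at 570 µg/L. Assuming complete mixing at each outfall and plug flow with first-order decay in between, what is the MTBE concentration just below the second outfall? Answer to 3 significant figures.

Flow-weighted average: C = (7830·0.6400 + 540.0·191.0) / 8370 = 108200/8370 = 12.92 µg/L; combined flow 8370 ML/d.
Travel time t = 22.0·1000 / 0.35 = 62860 s = 17.46 h.
Half-life 12.9 h → k = ln 2 / 12.9 = 0.05373 h⁻¹ = 1.290 d⁻¹.
Decay over the reach: 12.92·exp(−kt) = 12.92·0.3913 = 5.057 µg/L.
At the second outfall, C = (8370·5.057 + 1250·570.0) / (8370 + 1250) = 78.46 µg/L.

78.5 µg/L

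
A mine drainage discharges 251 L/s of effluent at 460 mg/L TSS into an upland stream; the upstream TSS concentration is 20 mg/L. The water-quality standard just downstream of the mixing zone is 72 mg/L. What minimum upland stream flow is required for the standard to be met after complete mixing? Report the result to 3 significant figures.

1870 L/s

Set C_mix = 72: (Q·20.00 + 251.0·460.0) / (Q + 251.0) = 72
→ Q = 251.0·(460.0 − 72)/(72 − 20.00) = 1873 L/s.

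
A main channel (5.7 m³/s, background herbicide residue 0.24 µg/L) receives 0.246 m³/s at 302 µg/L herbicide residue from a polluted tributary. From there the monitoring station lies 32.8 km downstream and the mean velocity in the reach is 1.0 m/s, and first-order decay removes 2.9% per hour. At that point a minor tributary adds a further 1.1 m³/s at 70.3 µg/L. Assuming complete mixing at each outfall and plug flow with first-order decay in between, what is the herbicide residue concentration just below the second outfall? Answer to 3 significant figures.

19.2 µg/L

Conservation of mass: C = (5.700·0.2400 + 0.2460·302.0) / 5.946 = 75.66/5.946 = 12.72 µg/L; combined flow 5.946 m³/s.
Travel time t = 32.8·1000 / 1.0 = 32800 s = 9.111 h.
2.9%/h lost → k = −ln(1 − 0.029) = 0.02943 h⁻¹.
First-order decay: C = 12.72·exp(−k·t) = 12.72·0.7648 = 9.732 µg/L.
At the second outfall, C = (5.946·9.732 + 1.100·70.30) / (5.946 + 1.100) = 19.19 µg/L.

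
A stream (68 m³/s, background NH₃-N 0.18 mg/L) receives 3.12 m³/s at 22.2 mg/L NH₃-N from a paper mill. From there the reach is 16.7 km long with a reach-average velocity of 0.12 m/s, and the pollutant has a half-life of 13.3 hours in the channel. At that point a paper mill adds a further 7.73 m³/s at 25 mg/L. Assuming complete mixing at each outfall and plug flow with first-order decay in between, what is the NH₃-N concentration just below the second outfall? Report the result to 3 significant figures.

After mixing, C = (68.00·0.1800 + 3.120·22.20) / 71.12 = 81.50/71.12 = 1.146 mg/L; combined flow 71.12 m³/s.
Travel time t = 16.7·1000 / 0.12 = 139200 s = 38.66 h.
Half-life 13.3 h → k = ln 2 / 13.3 = 0.05212 h⁻¹ = 1.251 d⁻¹.
Applying C = C₀e^(−kt): 1.146 × 0.1334 = 0.1528 mg/L.
At the second outfall, C = (71.12·0.1528 + 7.730·25.00) / (71.12 + 7.730) = 2.589 mg/L.

2.59 mg/L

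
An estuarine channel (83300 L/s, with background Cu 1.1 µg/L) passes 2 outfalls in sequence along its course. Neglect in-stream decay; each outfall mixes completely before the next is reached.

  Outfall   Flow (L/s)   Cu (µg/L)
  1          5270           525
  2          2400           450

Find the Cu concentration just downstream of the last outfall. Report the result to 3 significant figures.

Below outfall 1: Q → 88570 L/s, C = (83300·1.100 + 5270·525.0)/88570 = 32.27 µg/L.
Below outfall 2: Q → 90970 L/s, C = (88570·32.27 + 2400·450.0)/90970 = 43.29 µg/L.

43.3 µg/L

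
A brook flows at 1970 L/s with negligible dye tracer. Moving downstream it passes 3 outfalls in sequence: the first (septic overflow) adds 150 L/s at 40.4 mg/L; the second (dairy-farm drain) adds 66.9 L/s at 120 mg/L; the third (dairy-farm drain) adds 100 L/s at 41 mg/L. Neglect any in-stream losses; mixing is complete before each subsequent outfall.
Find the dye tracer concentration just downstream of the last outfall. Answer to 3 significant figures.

Outfall 1: combined Q = 2120 L/s; C = (1970·0 + 150.0·40.40)/2120 = 2.858 mg/L.
Outfall 2: combined Q = 2187 L/s; C = (2120·2.858 + 66.90·120.0)/2187 = 6.442 mg/L.
Outfall 3: combined Q = 2287 L/s; C = (2187·6.442 + 100.0·41.00)/2287 = 7.953 mg/L.

7.95 mg/L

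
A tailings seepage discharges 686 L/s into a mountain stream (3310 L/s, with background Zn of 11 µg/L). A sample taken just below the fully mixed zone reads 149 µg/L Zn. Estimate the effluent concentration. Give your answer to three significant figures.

815 µg/L

Mass balance: 3310·11.00 + 686.0·Cₑ = 3996·149.0
→ Cₑ = (3996·149.0 − 3310·11.00) / 686.0 = 814.9 µg/L.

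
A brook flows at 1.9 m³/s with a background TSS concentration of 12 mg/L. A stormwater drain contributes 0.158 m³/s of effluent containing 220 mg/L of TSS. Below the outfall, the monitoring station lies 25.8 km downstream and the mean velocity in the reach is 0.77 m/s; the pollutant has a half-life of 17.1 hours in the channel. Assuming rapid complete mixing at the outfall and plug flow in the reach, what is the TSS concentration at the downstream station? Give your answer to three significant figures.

Flow-weighted average: C = (1.900·12.00 + 0.1580·220.0) / 2.058 = 57.56/2.058 = 27.97 mg/L.
Travel time t = 25.8·1000 / 0.77 = 33510 s = 9.307 h.
Half-life 17.1 h → k = ln 2 / 17.1 = 0.04053 h⁻¹ = 0.9728 d⁻¹.
First-order decay: C = 27.97·exp(−k·t) = 27.97·0.6857 = 19.18 mg/L.

19.2 mg/L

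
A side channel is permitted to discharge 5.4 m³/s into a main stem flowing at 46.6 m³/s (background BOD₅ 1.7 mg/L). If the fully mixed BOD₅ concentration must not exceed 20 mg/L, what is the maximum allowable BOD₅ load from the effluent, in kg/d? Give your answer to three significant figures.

83000 kg/d

Mass balance at the limit: 46.60·1.700 + 5.400·Cₑ = 52.00·20 → Cₑ = 177.9 mg/L.
Load = 5.400 m³/s × 177.9 g/m³ × 86 400 s/d = 83010 kg/d.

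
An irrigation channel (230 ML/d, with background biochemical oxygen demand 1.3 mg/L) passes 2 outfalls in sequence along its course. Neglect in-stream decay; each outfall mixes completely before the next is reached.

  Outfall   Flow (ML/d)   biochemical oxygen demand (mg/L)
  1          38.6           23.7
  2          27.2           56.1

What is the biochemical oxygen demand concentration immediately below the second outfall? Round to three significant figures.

After outfall 1: Q = 230.0 + 38.60 = 268.6 ML/d; C = (230.0·1.300 + 38.60·23.70)/268.6 = 4.519 mg/L.
After outfall 2: Q = 268.6 + 27.20 = 295.8 ML/d; C = (268.6·4.519 + 27.20·56.10)/295.8 = 9.262 mg/L.

9.26 mg/L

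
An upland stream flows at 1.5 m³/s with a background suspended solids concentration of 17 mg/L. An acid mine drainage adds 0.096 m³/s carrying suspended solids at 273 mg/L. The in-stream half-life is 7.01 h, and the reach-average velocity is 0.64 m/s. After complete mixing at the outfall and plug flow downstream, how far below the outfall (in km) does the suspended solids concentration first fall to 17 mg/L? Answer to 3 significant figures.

After mixing, C = (1.500·17.00 + 0.09600·273.0) / 1.596 = 51.71/1.596 = 32.40 mg/L.
Half-life 7.01 h → k = ln 2 / 7.01 = 0.09888 h⁻¹ = 2.373 d⁻¹.
Set 32.40·exp(−k·t) = 17 → t = ln(32.40/17)/k = 23480 s = 6.522 h.
Distance = v·t = 0.64·23480 = 15030 m = 15.03 km.

15.0 km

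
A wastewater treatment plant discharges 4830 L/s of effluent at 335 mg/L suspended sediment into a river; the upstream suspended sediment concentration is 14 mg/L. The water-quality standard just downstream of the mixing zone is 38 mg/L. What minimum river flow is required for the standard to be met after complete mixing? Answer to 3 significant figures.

59800 L/s

Set C_mix = 38: (Q·14.00 + 4830·335.0) / (Q + 4830) = 38
→ Q = 4830·(335.0 − 38)/(38 − 14.00) = 59770 L/s.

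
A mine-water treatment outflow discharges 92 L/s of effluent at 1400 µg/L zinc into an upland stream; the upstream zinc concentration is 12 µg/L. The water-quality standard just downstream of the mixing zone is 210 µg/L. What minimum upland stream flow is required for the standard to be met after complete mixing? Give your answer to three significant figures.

553 L/s

Set C_mix = 210: (Q·12.00 + 92.00·1400) / (Q + 92.00) = 210
→ Q = 92.00·(1400 − 210)/(210 − 12.00) = 552.9 L/s.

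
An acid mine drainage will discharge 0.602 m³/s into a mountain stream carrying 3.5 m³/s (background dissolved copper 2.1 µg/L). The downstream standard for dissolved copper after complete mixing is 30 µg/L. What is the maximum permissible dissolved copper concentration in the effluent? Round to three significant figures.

At the limit, (Qr·Cr + Qe·Cₑ)/(Qr + Qe) = 30:
Cₑ = (4.102·30 − 3.500·2.100) / 0.6020 = 192.2 µg/L.

192 µg/L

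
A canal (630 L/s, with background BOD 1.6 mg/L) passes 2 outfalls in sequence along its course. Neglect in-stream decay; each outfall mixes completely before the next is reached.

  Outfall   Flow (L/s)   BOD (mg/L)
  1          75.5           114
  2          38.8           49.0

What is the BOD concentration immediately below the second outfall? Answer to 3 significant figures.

Below outfall 1: Q → 705.5 L/s, C = (630.0·1.600 + 75.50·114.0)/705.5 = 13.63 mg/L.
Below outfall 2: Q → 744.3 L/s, C = (705.5·13.63 + 38.80·49.00)/744.3 = 15.47 mg/L.

15.5 mg/L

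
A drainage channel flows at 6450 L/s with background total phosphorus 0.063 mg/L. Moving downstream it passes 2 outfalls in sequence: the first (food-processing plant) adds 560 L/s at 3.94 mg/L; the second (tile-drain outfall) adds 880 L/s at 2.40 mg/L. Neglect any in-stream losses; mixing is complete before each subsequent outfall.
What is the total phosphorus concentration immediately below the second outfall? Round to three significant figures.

After outfall 1: Q = 6450 + 560.0 = 7010 L/s; C = (6450·0.06300 + 560.0·3.940)/7010 = 0.3727 mg/L.
After outfall 2: Q = 7010 + 880.0 = 7890 L/s; C = (7010·0.3727 + 880.0·2.400)/7890 = 0.5988 mg/L.

0.599 mg/L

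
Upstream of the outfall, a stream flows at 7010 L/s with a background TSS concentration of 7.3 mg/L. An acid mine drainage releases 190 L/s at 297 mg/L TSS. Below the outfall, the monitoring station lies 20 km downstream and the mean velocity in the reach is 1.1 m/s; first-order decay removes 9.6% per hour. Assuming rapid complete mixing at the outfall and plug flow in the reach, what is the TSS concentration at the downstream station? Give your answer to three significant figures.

Mixed concentration C = ΣQC/ΣQ = (7010·7.300 + 190.0·297.0) / 7200 = 107600/7200 = 14.94 mg/L.
Travel time t = 20·1000 / 1.1 = 18180 s = 5.051 h.
9.6%/h lost → k = −ln(1 − 0.096) = 0.1009 h⁻¹.
First-order decay: C = 14.94·exp(−k·t) = 14.94·0.6007 = 8.977 mg/L.

8.98 mg/L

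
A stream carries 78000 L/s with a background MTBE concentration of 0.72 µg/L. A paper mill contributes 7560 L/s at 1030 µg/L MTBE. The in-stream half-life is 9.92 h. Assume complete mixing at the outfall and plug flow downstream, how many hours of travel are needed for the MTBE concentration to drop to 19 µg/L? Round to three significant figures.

After mixing, C = (78000·0.7200 + 7560·1030) / 85560 = 7843000/85560 = 91.67 µg/L.
Half-life 9.92 h → k = ln 2 / 9.92 = 0.06987 h⁻¹ = 1.677 d⁻¹.
91.67·exp(−k·t) = 19 → t = ln(91.67/19)/k = 81080 s = 22.52 h.

22.5 h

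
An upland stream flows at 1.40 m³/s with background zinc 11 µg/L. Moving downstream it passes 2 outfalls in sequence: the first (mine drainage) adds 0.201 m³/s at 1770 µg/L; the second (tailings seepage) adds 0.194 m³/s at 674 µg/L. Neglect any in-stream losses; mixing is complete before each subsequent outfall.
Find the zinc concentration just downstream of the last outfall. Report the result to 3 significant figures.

Outfall 1: combined Q = 1.601 m³/s; C = (1.400·11.00 + 0.2010·1770)/1.601 = 231.8 µg/L.
Outfall 2: combined Q = 1.795 m³/s; C = (1.601·231.8 + 0.1940·674.0)/1.795 = 279.6 µg/L.

280 µg/L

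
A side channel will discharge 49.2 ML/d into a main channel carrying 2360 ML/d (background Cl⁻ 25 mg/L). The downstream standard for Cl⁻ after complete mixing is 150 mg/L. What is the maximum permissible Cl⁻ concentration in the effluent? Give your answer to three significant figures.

At the limit, (Qr·Cr + Qe·Cₑ)/(Qr + Qe) = 150:
Cₑ = (2409·150 − 2360·25.00) / 49.20 = 6146 mg/L.

6150 mg/L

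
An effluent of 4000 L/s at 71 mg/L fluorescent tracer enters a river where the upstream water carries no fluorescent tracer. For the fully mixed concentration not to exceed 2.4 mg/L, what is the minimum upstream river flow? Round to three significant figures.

114000 L/s

Set C_mix = 2.4: (Q·0 + 4000·71.00) / (Q + 4000) = 2.4
→ Q = 4000·(71.00 − 2.4)/(2.4 − 0) = 114300 L/s.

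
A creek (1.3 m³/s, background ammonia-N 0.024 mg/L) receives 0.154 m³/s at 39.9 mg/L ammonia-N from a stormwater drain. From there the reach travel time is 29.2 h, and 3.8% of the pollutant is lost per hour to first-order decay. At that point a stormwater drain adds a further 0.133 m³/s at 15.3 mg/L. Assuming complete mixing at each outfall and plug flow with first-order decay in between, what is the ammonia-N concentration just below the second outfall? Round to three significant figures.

Flow-weighted average: C = (1.300·0.02400 + 0.1540·39.90) / 1.454 = 6.176/1.454 = 4.247 mg/L; combined flow 1.454 m³/s.
3.8%/h lost → k = −ln(1 − 0.038) = 0.03874 h⁻¹.
First-order decay: C = 4.247·exp(−k·t) = 4.247·0.3226 = 1.370 mg/L.
Second outfall: C = (1.454·1.370 + 0.1330·15.30)/1.587 = 2.538 mg/L.

2.54 mg/L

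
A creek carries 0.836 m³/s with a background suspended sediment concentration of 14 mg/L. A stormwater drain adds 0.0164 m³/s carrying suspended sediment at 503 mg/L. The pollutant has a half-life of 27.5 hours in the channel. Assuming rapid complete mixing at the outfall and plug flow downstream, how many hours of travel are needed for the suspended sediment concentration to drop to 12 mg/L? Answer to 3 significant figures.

After mixing, C = (0.8360·14.00 + 0.01640·503.0) / 0.8524 = 19.95/0.8524 = 23.41 mg/L.
Half-life 27.5 h → k = ln 2 / 27.5 = 0.02521 h⁻¹ = 0.6049 d⁻¹.
23.41·exp(−k·t) = 12 → t = ln(23.41/12)/k = 95430 s = 26.51 h.

26.5 h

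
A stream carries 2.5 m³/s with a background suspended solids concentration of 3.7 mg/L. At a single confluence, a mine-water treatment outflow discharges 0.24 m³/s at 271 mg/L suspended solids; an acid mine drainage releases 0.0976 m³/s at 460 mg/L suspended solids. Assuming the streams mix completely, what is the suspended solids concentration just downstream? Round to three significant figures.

Flow-weighted average: C = (2.500·3.700 + 0.2400·271.0 + 0.09760·460.0) / 2.838 = 119.2/2.838 = 42.00 mg/L.

42.0 mg/L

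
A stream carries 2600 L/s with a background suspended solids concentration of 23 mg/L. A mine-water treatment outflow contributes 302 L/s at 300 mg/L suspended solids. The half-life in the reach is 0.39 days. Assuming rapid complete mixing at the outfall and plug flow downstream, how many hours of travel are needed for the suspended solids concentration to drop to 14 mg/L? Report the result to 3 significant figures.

After mixing, C = (2600·23.00 + 302.0·300.0) / 2902 = 150400/2902 = 51.83 mg/L.
Half-life 0.39 d → k = ln 2 / 0.39 = 1.777 d⁻¹.
51.83·exp(−k·t) = 14 → t = ln(51.83/14)/k = 63630 s = 17.67 h.

17.7 h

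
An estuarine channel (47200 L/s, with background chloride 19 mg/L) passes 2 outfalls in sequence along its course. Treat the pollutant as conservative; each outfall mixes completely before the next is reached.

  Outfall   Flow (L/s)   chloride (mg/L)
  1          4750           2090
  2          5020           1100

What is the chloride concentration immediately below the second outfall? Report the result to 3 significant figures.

Below outfall 1: Q → 51950 L/s, C = (47200·19.00 + 4750·2090)/51950 = 208.4 mg/L.
Below outfall 2: Q → 56970 L/s, C = (51950·208.4 + 5020·1100)/56970 = 286.9 mg/L.

287 mg/L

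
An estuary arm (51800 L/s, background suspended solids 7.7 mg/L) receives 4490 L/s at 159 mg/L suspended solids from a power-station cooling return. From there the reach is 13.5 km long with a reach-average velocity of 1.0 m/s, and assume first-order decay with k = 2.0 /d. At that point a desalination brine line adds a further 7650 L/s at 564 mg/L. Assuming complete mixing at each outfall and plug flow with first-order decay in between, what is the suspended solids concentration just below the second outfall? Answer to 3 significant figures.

Flow-weighted average: C = (51800·7.700 + 4490·159.0) / 56290 = 1113000/56290 = 19.77 mg/L; combined flow 56290 L/s.
Travel time t = 13.5·1000 / 1.0 = 13500 s = 3.750 h.
First-order decay: C = 19.77·exp(−k·t) = 19.77·0.7316 = 14.46 mg/L.
At the second outfall, C = (56290·14.46 + 7650·564.0) / (56290 + 7650) = 80.21 mg/L.

80.2 mg/L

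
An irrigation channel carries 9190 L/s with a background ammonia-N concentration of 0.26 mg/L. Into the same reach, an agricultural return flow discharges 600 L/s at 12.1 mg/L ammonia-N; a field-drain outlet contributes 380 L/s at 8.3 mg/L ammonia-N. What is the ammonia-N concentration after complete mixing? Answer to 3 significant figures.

1.26 mg/L

Mixed concentration C = ΣQC/ΣQ = (9190·0.2600 + 600.0·12.10 + 380.0·8.300) / 10170 = 12800/10170 = 1.259 mg/L.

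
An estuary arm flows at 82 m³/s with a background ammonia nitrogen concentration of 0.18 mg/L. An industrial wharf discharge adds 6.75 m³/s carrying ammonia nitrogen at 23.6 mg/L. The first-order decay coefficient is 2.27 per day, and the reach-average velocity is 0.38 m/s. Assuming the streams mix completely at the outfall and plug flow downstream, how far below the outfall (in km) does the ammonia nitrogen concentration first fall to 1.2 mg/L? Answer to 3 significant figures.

Mixed concentration C = ΣQC/ΣQ = (82.00·0.1800 + 6.750·23.60) / 88.75 = 174.1/88.75 = 1.961 mg/L.
Set 1.961·exp(−k·t) = 1.2 → t = ln(1.961/1.2)/k = 18700 s = 5.194 h.
Distance = v·t = 0.38·18700 = 7105 m = 7.105 km.

7.11 km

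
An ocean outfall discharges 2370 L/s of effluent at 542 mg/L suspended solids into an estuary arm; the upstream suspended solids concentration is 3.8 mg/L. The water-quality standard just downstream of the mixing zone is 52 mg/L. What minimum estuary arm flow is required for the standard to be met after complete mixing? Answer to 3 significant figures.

24100 L/s

Set C_mix = 52: (Q·3.800 + 2370·542.0) / (Q + 2370) = 52
→ Q = 2370·(542.0 − 52)/(52 − 3.800) = 24090 L/s.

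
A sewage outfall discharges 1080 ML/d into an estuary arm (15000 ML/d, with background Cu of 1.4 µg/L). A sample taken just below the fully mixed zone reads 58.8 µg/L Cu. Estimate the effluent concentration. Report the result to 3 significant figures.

856 µg/L

Mass balance: 15000·1.400 + 1080·Cₑ = 16080·58.80
→ Cₑ = (16080·58.80 − 15000·1.400) / 1080 = 856.0 µg/L.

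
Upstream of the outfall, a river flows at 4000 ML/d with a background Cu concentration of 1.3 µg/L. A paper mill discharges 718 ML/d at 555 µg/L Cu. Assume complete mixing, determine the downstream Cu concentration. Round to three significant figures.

Flow-weighted average: C = (4000·1.300 + 718.0·555.0) / 4718 = 403700/4718 = 85.56 µg/L.

85.6 µg/L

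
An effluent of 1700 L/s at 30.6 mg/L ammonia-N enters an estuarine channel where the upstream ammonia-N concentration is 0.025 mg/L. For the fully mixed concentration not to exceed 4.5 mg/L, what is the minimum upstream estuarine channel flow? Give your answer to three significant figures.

9920 L/s

Set C_mix = 4.5: (Q·0.02500 + 1700·30.60) / (Q + 1700) = 4.5
→ Q = 1700·(30.60 − 4.5)/(4.5 − 0.02500) = 9915 L/s.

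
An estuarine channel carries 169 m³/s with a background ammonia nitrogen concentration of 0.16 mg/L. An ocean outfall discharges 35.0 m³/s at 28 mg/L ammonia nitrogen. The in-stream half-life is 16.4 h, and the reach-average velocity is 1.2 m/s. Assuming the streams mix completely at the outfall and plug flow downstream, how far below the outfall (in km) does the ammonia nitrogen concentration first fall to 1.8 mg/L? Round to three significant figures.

103 km

Conservation of mass: C = (169.0·0.1600 + 35.00·28.00) / 204.0 = 1007/204.0 = 4.936 mg/L.
Half-life 16.4 h → k = ln 2 / 16.4 = 0.04227 h⁻¹ = 1.014 d⁻¹.
Set 4.936·exp(−k·t) = 1.8 → t = ln(4.936/1.8)/k = 85930 s = 23.87 h.
Distance = v·t = 1.2·85930 = 103100 m = 103.1 km.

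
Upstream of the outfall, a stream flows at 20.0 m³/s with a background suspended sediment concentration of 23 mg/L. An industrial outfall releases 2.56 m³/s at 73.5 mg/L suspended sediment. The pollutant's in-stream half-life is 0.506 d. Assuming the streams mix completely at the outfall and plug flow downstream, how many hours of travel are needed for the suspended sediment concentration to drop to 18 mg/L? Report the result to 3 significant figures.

After mixing, C = (20.00·23.00 + 2.560·73.50) / 22.56 = 648.2/22.56 = 28.73 mg/L.
Half-life 0.506 d → k = ln 2 / 0.506 = 1.370 d⁻¹.
28.73·exp(−k·t) = 18 → t = ln(28.73/18)/k = 29490 s = 8.192 h.

8.19 h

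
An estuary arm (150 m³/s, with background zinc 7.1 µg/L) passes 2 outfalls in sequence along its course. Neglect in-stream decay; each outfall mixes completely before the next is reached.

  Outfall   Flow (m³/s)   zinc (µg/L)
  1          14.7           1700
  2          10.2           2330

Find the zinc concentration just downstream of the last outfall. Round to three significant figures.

285 µg/L

Outfall 1: combined Q = 164.7 m³/s; C = (150.0·7.100 + 14.70·1700)/164.7 = 158.2 µg/L.
Outfall 2: combined Q = 174.9 m³/s; C = (164.7·158.2 + 10.20·2330)/174.9 = 284.9 µg/L.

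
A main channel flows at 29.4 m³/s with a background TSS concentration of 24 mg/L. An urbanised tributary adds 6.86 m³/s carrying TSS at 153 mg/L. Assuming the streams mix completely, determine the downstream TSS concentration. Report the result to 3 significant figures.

48.4 mg/L

Conservation of mass: C = (29.40·24.00 + 6.860·153.0) / 36.26 = 1755/36.26 = 48.41 mg/L.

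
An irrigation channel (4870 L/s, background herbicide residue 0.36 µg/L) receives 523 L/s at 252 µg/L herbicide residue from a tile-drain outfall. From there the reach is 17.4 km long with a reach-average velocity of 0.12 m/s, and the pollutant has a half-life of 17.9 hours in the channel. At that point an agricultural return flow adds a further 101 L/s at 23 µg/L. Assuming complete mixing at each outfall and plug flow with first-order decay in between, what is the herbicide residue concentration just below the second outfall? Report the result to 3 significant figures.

Mass balance: C = (4870·0.3600 + 523.0·252.0) / 5393 = 133500/5393 = 24.76 µg/L; combined flow 5393 L/s.
Travel time t = 17.4·1000 / 0.12 = 145000 s = 40.28 h.
Half-life 17.9 h → k = ln 2 / 17.9 = 0.03872 h⁻¹ = 0.9294 d⁻¹.
First-order decay: C = 24.76·exp(−k·t) = 24.76·0.2102 = 5.205 µg/L.
At the second outfall, C = (5393·5.205 + 101.0·23.00) / (5393 + 101.0) = 5.532 µg/L.

5.53 µg/L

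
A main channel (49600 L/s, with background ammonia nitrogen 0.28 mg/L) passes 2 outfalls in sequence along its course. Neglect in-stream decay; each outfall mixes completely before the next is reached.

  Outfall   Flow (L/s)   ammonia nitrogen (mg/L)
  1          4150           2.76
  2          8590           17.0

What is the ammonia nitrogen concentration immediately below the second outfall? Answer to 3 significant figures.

After outfall 1: Q = 49600 + 4150 = 53750 L/s; C = (49600·0.2800 + 4150·2.760)/53750 = 0.4715 mg/L.
After outfall 2: Q = 53750 + 8590 = 62340 L/s; C = (53750·0.4715 + 8590·17.00)/62340 = 2.749 mg/L.

2.75 mg/L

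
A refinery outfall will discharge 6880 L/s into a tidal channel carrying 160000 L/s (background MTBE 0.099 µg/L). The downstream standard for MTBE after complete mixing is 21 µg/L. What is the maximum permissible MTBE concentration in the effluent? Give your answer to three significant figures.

507 µg/L

At the limit, (Qr·Cr + Qe·Cₑ)/(Qr + Qe) = 21:
Cₑ = (166900·21 − 160000·0.09900) / 6880 = 507.1 µg/L.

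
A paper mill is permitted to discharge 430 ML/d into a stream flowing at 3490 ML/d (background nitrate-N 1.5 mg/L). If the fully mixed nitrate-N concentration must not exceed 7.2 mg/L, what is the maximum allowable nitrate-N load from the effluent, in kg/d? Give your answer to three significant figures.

23000 kg/d

Mass balance at the limit: 3490·1.500 + 430.0·Cₑ = 3920·7.2 → Cₑ = 53.46 mg/L.
430.0 ML/d = 4.977 m³/s. Load = 4.977 m³/s × 53.46 g/m³ × 86 400 s/d = 22990 kg/d.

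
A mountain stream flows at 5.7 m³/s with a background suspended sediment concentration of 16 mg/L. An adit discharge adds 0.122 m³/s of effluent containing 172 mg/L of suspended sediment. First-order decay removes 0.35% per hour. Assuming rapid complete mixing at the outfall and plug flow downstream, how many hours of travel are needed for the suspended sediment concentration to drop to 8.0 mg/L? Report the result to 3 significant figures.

251 h

After mixing, C = (5.700·16.00 + 0.1220·172.0) / 5.822 = 112.2/5.822 = 19.27 mg/L.
0.35%/h lost → k = −ln(1 − 0.0035) = 0.003506 h⁻¹.
19.27·exp(−k·t) = 8.0 → t = ln(19.27/8.0)/k = 902600 s = 250.7 h.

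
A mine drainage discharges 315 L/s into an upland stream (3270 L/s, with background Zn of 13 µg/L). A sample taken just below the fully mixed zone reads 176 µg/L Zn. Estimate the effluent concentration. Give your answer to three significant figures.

Mass balance: 3270·13.00 + 315.0·Cₑ = 3585·176.0
→ Cₑ = (3585·176.0 − 3270·13.00) / 315.0 = 1868 µg/L.

1870 µg/L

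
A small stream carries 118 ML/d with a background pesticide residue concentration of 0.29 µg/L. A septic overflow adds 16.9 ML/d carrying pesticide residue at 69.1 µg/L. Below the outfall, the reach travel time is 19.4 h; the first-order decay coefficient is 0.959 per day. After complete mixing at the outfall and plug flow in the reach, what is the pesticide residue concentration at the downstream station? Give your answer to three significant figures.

Flow-weighted average: C = (118.0·0.2900 + 16.90·69.10) / 134.9 = 1202/134.9 = 8.910 µg/L.
Applying C = C₀e^(−kt): 8.910 × 0.4606 = 4.104 µg/L.

4.10 µg/L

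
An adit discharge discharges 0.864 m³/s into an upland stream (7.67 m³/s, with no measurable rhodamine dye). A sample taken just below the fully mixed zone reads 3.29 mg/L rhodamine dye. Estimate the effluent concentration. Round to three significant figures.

32.5 mg/L

Mass balance: 7.670·0 + 0.8640·Cₑ = 8.534·3.290
→ Cₑ = (8.534·3.290 − 7.670·0) / 0.8640 = 32.50 mg/L.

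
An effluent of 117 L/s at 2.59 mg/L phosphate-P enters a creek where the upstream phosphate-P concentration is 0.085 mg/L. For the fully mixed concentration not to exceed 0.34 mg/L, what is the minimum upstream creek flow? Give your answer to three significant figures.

1030 L/s

Set C_mix = 0.34: (Q·0.08500 + 117.0·2.590) / (Q + 117.0) = 0.34
→ Q = 117.0·(2.590 − 0.34)/(0.34 − 0.08500) = 1032 L/s.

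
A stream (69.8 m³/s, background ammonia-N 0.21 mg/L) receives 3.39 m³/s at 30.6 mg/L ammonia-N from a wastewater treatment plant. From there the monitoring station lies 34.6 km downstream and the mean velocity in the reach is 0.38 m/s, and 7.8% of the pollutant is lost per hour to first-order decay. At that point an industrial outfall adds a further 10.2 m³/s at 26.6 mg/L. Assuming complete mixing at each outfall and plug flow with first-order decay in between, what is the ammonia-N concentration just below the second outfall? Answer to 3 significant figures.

Flow-weighted average: C = (69.80·0.2100 + 3.390·30.60) / 73.19 = 118.4/73.19 = 1.618 mg/L; combined flow 73.19 m³/s.
Travel time t = 34.6·1000 / 0.38 = 91050 s = 25.29 h.
7.8%/h lost → k = −ln(1 − 0.078) = 0.08121 h⁻¹.
Decay over the reach: 1.618·exp(−kt) = 1.618·0.1282 = 0.2074 mg/L.
At the second outfall, C = (73.19·0.2074 + 10.20·26.60) / (73.19 + 10.20) = 3.436 mg/L.

3.44 mg/L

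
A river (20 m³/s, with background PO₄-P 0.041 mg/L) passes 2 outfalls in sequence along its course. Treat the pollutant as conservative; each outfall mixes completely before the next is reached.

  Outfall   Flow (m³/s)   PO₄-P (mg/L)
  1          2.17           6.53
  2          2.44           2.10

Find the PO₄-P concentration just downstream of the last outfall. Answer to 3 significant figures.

After outfall 1: Q = 20.00 + 2.170 = 22.17 m³/s; C = (20.00·0.04100 + 2.170·6.530)/22.17 = 0.6761 mg/L.
After outfall 2: Q = 22.17 + 2.440 = 24.61 m³/s; C = (22.17·0.6761 + 2.440·2.100)/24.61 = 0.8173 mg/L.

0.817 mg/L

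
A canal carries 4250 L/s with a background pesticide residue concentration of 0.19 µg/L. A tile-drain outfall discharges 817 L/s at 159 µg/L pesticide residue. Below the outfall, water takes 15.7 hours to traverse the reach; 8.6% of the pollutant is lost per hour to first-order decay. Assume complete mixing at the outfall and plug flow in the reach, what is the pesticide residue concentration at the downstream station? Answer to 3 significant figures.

Conservation of mass: C = (4250·0.1900 + 817.0·159.0) / 5067 = 130700/5067 = 25.80 µg/L.
8.6%/h lost → k = −ln(1 − 0.086) = 0.08992 h⁻¹.
Decay over the reach: 25.80·exp(−kt) = 25.80·0.2437 = 6.287 µg/L.

6.29 µg/L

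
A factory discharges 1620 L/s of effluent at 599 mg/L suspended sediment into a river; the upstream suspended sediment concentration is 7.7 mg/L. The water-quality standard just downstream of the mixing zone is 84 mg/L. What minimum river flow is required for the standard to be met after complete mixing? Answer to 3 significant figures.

10900 L/s

Set C_mix = 84: (Q·7.700 + 1620·599.0) / (Q + 1620) = 84
→ Q = 1620·(599.0 − 84)/(84 − 7.700) = 10930 L/s.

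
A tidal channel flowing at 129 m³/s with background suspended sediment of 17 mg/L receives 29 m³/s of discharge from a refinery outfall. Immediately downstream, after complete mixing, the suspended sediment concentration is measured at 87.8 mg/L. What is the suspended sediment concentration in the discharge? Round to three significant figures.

Mass balance: 129.0·17.00 + 29.00·Cₑ = 158.0·87.80
→ Cₑ = (158.0·87.80 − 129.0·17.00) / 29.00 = 402.7 mg/L.

403 mg/L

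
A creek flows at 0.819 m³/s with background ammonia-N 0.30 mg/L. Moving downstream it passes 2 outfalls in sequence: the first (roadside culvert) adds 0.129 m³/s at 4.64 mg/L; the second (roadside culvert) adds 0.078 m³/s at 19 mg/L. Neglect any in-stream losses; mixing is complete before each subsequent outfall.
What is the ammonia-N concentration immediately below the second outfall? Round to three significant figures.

After outfall 1: Q = 0.8190 + 0.1290 = 0.9480 m³/s; C = (0.8190·0.3000 + 0.1290·4.640)/0.9480 = 0.8906 mg/L.
After outfall 2: Q = 0.9480 + 0.07800 = 1.026 m³/s; C = (0.9480·0.8906 + 0.07800·19.00)/1.026 = 2.267 mg/L.

2.27 mg/L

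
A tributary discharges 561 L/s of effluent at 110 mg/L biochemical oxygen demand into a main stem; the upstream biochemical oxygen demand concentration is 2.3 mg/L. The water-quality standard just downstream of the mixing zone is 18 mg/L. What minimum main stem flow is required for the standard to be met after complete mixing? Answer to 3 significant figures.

3290 L/s

Set C_mix = 18: (Q·2.300 + 561.0·110.0) / (Q + 561.0) = 18
→ Q = 561.0·(110.0 − 18)/(18 − 2.300) = 3287 L/s.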